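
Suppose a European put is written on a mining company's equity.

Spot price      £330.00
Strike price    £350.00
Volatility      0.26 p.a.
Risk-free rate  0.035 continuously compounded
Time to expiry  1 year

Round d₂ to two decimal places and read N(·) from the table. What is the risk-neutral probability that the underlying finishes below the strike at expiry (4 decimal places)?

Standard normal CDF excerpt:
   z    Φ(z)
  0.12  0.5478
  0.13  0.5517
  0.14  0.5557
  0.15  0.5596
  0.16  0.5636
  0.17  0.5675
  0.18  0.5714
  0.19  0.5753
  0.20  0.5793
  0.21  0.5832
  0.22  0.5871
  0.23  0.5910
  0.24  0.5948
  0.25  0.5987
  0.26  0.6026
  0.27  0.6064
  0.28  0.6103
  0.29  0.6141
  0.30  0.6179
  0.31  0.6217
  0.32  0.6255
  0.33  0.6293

0.5871

σ√T = 0.26 × 1.0000 = 0.2600
d₁ = [ln(330/350) + (0.035 + 0.26²/2)·1] / 0.2600 = [-0.0588 + 0.0688] / 0.2600 = 0.0383 ⇒ 0.04
d₂ = d₁ − σ√T = 0.0383 − 0.2600 = -0.2217 ⇒ -0.22
Risk-neutral Pr[S_T < K] = N(−d₂) = N(0.22) = 0.5871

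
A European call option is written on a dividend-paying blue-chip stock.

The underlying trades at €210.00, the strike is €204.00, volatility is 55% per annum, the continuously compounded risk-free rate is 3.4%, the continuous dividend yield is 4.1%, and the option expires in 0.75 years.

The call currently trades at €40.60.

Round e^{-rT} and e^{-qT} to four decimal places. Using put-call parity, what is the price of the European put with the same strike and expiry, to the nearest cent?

exp(−qT) = exp(−0.041·0.75) = 0.9697;  exp(−rT) = exp(−0.034·0.75) = 0.9748
Put-call parity: C − P = S·e^(−qT) − K·e^(−rT) = 210·0.9697 − 204·0.9748 = 203.6370 − 198.8592 = 4.7778
P = C − (C − P) = 40.60 − (4.7778) = 35.8222

€35.82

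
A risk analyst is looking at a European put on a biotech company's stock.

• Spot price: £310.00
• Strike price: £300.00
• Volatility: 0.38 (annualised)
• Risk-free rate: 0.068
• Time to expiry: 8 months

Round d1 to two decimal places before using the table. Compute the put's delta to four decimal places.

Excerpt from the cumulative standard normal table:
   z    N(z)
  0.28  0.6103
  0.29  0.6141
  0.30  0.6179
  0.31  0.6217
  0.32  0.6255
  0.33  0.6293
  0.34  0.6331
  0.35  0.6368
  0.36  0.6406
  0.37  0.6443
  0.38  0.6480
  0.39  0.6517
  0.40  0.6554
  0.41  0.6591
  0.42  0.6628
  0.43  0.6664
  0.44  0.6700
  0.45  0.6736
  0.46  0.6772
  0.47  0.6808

T = 0.6667;  σ√T = 0.3103
d₁ = [ln(310/300) + (0.068 + 0.38²/2)·0.6667] / 0.3103 = [0.0328 + 0.0935] / 0.3103 = 0.4069 → 0.41
N(d₁) = N(0.41) = 0.6591
Δ_put = N(d₁) − 1 = 0.6591 − 1 = -0.3409

-0.3409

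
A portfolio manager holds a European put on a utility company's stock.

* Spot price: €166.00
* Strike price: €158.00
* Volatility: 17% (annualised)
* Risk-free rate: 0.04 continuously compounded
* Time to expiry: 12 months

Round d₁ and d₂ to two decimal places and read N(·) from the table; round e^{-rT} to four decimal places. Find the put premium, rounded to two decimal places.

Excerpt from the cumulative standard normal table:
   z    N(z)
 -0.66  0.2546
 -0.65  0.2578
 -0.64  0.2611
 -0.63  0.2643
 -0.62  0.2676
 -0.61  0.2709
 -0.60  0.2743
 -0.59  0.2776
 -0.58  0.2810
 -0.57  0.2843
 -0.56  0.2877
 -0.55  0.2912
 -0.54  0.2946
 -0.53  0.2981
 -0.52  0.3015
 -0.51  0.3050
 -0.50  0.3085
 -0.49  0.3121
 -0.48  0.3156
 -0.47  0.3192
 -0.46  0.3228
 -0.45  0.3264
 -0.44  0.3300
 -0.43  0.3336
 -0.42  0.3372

T = 1;  σ√T = 0.1700
d₁ = [ln(166/158) + (0.04 + 0.17²/2)·1] / 0.1700 = [0.0494 + 0.0545] / 0.1700 = 0.6108 which rounds to 0.61
d₂ = d₁ − σ√T = 0.6108 − 0.1700 = 0.4408 which rounds to 0.44
exp(−rT) = exp(−0.04·1) = 0.9608
N(−d₂) = N(-0.44) = 0.3300;  N(−d₁) = N(-0.61) = 0.2709
P = 158·0.9608·0.3300 − 166·0.2709 = 50.0961 − 44.9694 = 5.1267

€5.13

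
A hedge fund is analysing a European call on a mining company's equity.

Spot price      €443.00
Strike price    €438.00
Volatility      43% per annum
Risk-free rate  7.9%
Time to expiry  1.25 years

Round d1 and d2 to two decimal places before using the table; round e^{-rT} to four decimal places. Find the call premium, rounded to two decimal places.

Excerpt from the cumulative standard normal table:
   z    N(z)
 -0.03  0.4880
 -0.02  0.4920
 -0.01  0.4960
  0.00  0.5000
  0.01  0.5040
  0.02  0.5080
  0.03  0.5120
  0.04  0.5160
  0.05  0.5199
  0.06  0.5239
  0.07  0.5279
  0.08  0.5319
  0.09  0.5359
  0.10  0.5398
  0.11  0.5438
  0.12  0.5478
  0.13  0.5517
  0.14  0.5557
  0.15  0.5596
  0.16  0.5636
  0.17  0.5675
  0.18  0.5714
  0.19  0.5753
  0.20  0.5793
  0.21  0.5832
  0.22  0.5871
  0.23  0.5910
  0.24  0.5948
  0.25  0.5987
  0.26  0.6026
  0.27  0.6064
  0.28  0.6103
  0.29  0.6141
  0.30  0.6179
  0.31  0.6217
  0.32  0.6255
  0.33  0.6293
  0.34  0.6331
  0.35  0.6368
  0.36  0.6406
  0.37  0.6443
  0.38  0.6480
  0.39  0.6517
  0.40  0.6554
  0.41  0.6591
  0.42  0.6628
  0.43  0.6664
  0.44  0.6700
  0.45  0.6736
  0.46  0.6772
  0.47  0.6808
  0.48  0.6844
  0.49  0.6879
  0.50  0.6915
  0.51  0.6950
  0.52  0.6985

T = 1.25;  σ√T = 0.4808
d₁ = [ln(443/438) + (0.079 + 0.43²/2)·1.25] / 0.4808 = [0.0114 + 0.2143] / 0.4808 = 0.4694 ≈ 0.47
d₂ = d₁ − σ√T = 0.4694 − 0.4808 = -0.0114 ≈ -0.01
e^(−rT) = e^(−0.079·1.25) = 0.9060
N(d₁) = N(0.47) = 0.6808;  N(d₂) = N(-0.01) = 0.4960
C = 443·0.6808 − 438·0.9060·0.4960 = 301.5944 − 196.8267 = 104.7677

€104.77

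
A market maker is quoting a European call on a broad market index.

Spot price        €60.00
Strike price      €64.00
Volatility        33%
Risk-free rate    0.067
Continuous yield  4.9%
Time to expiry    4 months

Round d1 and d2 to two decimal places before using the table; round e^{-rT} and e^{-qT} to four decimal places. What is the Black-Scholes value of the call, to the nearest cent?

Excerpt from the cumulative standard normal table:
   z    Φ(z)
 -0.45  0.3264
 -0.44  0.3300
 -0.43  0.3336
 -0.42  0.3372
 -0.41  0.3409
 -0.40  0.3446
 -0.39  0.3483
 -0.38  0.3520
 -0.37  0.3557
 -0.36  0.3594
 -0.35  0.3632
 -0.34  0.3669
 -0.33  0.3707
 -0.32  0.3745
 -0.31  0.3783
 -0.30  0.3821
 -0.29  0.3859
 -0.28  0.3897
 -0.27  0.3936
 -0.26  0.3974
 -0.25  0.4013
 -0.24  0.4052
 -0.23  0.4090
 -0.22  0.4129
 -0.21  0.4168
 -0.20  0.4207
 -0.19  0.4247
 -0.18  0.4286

€3.04

σ√T = 0.33·√0.3333 = 0.1905
ln(S/K) + (r − q + σ²/2)T = ln(60/64) + (0.067 − 0.049 + 0.33²/2)·0.3333 = -0.0645 + 0.0242 = -0.0404
d₁ = -0.0404 / 0.1905 = -0.2120 → -0.21
d₂ = d₁ − σ√T = -0.2120 − 0.1905 = -0.4025 → -0.40
exp(−qT) = exp(−0.049·0.3333) = 0.9838;  exp(−rT) = exp(−0.067·0.3333) = 0.9779
N(d₁) = N(-0.21) = 0.4168;  N(d₂) = N(-0.40) = 0.3446
C = 60·0.9838·0.4168 − 64·0.9779·0.3446 = 24.6029 − 21.5670 = 3.0359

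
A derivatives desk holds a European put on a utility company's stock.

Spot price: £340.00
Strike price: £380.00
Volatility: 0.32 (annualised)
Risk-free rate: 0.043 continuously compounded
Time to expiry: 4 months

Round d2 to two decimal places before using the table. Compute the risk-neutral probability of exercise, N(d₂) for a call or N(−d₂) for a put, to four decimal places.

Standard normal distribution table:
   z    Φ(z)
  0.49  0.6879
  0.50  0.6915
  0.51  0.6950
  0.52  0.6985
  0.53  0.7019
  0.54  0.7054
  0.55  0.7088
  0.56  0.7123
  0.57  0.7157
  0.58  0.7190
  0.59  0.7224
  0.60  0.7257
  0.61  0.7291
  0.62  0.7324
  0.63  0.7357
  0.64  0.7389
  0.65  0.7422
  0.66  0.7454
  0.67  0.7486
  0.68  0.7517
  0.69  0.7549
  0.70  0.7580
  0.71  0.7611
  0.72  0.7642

T = 0.3333;  σ√T = 0.1848
d₁ = [ln(340/380) + (0.043 + 0.32²/2)·0.3333] / 0.1848 = [-0.1112 + 0.0314] / 0.1848 = -0.4321 ≈ -0.43
d₂ = d₁ − σ√T = -0.4321 − 0.1848 = -0.6168 ≈ -0.62
Pr(exercise) under Q = N(−d₂) = N(0.62) = 0.7324

0.7324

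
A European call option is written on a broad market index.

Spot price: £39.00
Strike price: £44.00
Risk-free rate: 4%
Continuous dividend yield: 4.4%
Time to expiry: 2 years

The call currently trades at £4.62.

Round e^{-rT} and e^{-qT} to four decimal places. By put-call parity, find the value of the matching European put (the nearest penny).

£9.52

exp(−qT) = exp(−0.044·2) = 0.9158;  exp(−rT) = exp(−0.04·2) = 0.9231
Put-call parity: C − P = S·e^(−qT) − K·e^(−rT) = 39·0.9158 − 44·0.9231 = 35.7162 − 40.6164 = -4.9002
P = C − (C − P) = 4.62 − (-4.9002) = 9.5202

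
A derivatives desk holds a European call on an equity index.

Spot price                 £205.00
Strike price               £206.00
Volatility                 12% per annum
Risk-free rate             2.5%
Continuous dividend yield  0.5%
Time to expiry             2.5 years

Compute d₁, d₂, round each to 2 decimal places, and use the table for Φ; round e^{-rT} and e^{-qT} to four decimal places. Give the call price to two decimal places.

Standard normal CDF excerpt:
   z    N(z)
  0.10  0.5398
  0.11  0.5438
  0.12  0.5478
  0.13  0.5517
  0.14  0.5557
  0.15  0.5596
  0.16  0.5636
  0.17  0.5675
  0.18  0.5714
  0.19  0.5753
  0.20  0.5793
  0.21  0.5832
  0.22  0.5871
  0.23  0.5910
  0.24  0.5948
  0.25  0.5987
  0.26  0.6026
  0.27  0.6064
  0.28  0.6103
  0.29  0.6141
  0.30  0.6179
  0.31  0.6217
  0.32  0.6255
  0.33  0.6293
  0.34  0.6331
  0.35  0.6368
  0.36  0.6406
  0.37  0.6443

£19.87

σ√T = 0.12 × 1.5811 = 0.1897
ln(S/K) + (r − q + σ²/2)T = ln(205/206) + (0.025 − 0.005 + 0.12²/2)·2.5 = -0.0049 + 0.0680 = 0.0631
d₁ = 0.0631 / 0.1897 = 0.3327 → 0.33
d₂ = d₁ − σ√T = 0.3327 − 0.1897 = 0.1430 → 0.14
exp(−qT) = exp(−0.005·2.5) = 0.9876;  exp(−rT) = exp(−0.025·2.5) = 0.9394
N(d₁) = N(0.33) = 0.6293;  N(d₂) = N(0.14) = 0.5557
C = 205·0.9876·0.6293 − 206·0.9394·0.5557 = 127.4068 − 107.5371 = 19.8698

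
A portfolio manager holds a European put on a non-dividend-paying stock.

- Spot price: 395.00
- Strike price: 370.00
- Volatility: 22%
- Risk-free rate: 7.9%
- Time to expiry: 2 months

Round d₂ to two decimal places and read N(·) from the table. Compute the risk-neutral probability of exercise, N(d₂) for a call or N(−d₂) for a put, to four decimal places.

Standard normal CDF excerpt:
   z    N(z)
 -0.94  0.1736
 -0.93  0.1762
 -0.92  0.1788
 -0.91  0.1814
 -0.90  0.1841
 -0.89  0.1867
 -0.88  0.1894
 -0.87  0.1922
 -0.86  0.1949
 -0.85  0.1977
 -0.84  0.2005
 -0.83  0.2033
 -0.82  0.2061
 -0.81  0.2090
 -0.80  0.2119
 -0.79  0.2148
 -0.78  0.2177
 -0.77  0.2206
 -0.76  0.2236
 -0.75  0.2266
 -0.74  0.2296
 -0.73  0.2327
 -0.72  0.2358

0.2033

T = 0.1667;  σ√T = 0.0898
d₁ = [ln(395/370) + (0.079 + 0.22²/2)·0.1667] / 0.0898 = [0.0654 + 0.0172] / 0.0898 = 0.9195 which rounds to 0.92
d₂ = d₁ − σ√T = 0.9195 − 0.0898 = 0.8297 which rounds to 0.83
Risk-neutral Pr[S_T < K] = N(−d₂) = N(-0.83) = 0.2033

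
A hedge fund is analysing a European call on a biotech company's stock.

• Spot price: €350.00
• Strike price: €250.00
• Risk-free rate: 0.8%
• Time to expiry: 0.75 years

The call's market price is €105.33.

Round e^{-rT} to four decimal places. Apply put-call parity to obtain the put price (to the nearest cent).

exp(−rT) = exp(−0.008·0.75) = 0.9940
Put-call parity: C − P = S − K·e^(−rT) = 350 − 250·0.9940 = 350 − 248.5000 = 101.5000
P = C − (C − P) = 105.33 − (101.5000) = 3.8300

€3.83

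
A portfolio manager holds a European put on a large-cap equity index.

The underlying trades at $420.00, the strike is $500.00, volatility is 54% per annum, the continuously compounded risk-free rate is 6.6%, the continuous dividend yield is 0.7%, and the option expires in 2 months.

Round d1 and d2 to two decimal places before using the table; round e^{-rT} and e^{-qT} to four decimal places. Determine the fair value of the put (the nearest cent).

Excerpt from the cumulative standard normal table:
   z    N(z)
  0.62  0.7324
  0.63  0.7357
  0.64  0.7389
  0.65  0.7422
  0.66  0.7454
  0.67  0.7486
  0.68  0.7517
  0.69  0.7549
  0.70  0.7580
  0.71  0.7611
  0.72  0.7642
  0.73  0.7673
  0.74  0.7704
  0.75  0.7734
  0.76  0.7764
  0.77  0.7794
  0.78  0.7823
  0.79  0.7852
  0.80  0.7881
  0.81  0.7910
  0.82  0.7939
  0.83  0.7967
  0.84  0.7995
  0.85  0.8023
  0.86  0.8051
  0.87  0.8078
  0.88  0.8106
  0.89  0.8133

$88.20

σ√T = 0.54·√0.1667 = 0.2205
d₁ = [ln(420/500) + (0.066 − 0.007 + 0.54²/2)·0.1667] / 0.2205 = [-0.1744 + 0.0341] / 0.2205 = -0.6361 ≈ -0.64
d₂ = d₁ − σ√T = -0.6361 − 0.2205 = -0.8565 ≈ -0.86
e^(−qT) = e^(−0.007·0.1667) = 0.9988;  e^(−rT) = e^(−0.066·0.1667) = 0.9891
P = 500·0.9891·N(0.86) − 420·0.9988·N(0.64) = 500·0.9891·0.8051 − 420·0.9988·0.7389 = 398.1622 − 309.9656 = 88.1966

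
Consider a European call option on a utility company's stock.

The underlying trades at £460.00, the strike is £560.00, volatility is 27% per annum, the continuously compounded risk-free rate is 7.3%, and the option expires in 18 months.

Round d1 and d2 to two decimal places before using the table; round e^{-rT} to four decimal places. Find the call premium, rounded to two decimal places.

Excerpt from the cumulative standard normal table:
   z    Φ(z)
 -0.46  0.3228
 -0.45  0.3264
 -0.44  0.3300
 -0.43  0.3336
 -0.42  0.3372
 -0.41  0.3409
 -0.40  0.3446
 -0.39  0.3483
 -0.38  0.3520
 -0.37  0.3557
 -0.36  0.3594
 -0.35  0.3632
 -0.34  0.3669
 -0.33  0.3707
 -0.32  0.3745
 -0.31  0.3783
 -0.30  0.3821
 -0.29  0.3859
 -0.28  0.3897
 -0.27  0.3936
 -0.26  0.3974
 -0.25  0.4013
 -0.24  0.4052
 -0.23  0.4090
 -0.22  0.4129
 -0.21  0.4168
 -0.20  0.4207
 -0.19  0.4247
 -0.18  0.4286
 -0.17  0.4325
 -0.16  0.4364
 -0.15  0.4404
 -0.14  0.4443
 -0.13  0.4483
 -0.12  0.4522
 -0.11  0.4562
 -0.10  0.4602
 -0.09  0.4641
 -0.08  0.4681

£44.25

σ√T = 0.27 × 1.2247 = 0.3307
d₁ = [ln(460/560) + (0.073 + 0.27²/2)·1.5] / 0.3307 = [-0.1967 + 0.1642] / 0.3307 = -0.0984 ≈ -0.10
d₂ = d₁ − σ√T = -0.0984 − 0.3307 = -0.4291 ≈ -0.43
exp(−rT) = exp(−0.073·1.5) = 0.8963
N(d₁) = N(-0.10) = 0.4602;  N(d₂) = N(-0.43) = 0.3336
C = 460·0.4602 − 560·0.8963·0.3336 = 211.6920 − 167.4432 = 44.2488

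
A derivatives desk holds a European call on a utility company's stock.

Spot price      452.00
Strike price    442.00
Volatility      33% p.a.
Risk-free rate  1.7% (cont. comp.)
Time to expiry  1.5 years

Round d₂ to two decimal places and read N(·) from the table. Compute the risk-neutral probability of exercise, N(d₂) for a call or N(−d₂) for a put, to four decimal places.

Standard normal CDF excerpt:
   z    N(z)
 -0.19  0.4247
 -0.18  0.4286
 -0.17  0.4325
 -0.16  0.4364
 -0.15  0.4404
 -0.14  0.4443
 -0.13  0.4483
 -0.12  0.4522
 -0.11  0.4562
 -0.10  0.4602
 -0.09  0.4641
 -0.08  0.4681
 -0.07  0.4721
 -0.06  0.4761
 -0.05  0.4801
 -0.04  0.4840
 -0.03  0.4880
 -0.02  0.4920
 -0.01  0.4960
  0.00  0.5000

σ√T = 0.33 × 1.2247 = 0.4042
d₁ = [ln(452/442) + (0.017 + 0.33²/2)·1.5] / 0.4042 = [0.0224 + 0.1072] / 0.4042 = 0.3205 ≈ 0.32
d₂ = d₁ − σ√T = 0.3205 − 0.4042 = -0.0836 ≈ -0.08
Pr(exercise) under Q = N(d₂) = 0.4681

0.4681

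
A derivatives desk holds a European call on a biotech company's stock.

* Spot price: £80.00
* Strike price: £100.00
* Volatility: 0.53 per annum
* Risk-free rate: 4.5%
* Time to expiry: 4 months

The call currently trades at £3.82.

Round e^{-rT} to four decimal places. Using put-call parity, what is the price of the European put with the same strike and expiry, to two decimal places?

exp(−rT) = exp(−0.045·0.3333) = 0.9851
Put-call parity: C − P = S − K·e^(−rT) = 80 − 100·0.9851 = 80 − 98.5100 = -18.5100
P = C − (C − P) = 3.82 − (-18.5100) = 22.3300

£22.33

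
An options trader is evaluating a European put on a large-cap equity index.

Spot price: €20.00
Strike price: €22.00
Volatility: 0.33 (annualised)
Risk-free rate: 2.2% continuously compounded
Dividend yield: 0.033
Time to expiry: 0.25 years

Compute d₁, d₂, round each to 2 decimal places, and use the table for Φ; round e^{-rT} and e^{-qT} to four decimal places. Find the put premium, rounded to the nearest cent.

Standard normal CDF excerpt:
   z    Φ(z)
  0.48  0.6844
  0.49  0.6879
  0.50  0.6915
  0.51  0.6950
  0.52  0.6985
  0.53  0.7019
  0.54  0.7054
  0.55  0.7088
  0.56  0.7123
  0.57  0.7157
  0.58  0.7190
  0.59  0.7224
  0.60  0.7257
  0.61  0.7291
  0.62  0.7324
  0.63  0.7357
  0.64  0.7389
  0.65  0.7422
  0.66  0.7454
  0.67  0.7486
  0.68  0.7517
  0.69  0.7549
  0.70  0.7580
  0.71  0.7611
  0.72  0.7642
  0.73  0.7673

€2.66

σ√T = 0.33 × 0.5000 = 0.1650
d₁ = [ln(20/22) + (0.022 − 0.033 + 0.33²/2)·0.25] / 0.1650 = [-0.0953 + 0.0109] / 0.1650 = -0.5118 which rounds to -0.51
d₂ = d₁ − σ√T = -0.5118 − 0.1650 = -0.6768 which rounds to -0.68
exp(−qT) = exp(−0.033·0.25) = 0.9918;  exp(−rT) = exp(−0.022·0.25) = 0.9945
P = 22·0.9945·N(0.68) − 20·0.9918·N(0.51) = 22·0.9945·0.7517 − 20·0.9918·0.6950 = 16.4464 − 13.7860 = 2.6604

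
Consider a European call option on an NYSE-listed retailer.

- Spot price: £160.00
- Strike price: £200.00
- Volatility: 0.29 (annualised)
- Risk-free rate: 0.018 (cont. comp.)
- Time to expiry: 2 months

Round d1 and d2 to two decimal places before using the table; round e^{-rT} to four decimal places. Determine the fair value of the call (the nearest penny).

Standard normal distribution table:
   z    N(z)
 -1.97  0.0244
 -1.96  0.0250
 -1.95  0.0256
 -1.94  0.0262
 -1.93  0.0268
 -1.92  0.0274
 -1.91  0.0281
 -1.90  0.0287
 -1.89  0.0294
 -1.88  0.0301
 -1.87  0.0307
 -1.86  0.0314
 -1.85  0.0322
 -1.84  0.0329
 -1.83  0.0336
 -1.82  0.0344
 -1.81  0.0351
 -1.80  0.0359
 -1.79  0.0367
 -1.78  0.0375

£0.28

σ√T = 0.29 × 0.4082 = 0.1184
d₁ = [ln(160/200) + (0.018 + 0.29²/2)·0.1667] / 0.1184 = [-0.2231 + 0.0100] / 0.1184 = -1.8003 ≈ -1.80
d₂ = d₁ − σ√T = -1.8003 − 0.1184 = -1.9186 ≈ -1.92
exp(−rT) = exp(−0.018·0.1667) = 0.9970
N(d₁) = N(-1.80) = 0.0359;  N(d₂) = N(-1.92) = 0.0274
C = 160·0.0359 − 200·0.9970·0.0274 = 5.7440 − 5.4636 = 0.2804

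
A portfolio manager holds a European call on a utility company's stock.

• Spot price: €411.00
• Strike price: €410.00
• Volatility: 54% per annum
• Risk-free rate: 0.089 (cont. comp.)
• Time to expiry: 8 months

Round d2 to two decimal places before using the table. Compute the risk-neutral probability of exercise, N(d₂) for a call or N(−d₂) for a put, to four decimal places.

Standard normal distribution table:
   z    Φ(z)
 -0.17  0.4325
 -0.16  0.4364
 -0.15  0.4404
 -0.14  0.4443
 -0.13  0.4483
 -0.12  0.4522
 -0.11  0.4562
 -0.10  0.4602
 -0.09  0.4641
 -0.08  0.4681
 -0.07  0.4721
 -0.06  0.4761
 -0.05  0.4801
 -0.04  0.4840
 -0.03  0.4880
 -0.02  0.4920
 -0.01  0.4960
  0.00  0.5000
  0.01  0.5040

0.4681

σ√T = 0.54 × 0.8165 = 0.4409
d₁ = [ln(411/410) + (0.089 + 0.54²/2)·0.6667] / 0.4409 = [0.0024 + 0.1565] / 0.4409 = 0.3605 which rounds to 0.36
d₂ = d₁ − σ√T = 0.3605 − 0.4409 = -0.0804 which rounds to -0.08
Pr(exercise) under Q = N(d₂) = 0.4681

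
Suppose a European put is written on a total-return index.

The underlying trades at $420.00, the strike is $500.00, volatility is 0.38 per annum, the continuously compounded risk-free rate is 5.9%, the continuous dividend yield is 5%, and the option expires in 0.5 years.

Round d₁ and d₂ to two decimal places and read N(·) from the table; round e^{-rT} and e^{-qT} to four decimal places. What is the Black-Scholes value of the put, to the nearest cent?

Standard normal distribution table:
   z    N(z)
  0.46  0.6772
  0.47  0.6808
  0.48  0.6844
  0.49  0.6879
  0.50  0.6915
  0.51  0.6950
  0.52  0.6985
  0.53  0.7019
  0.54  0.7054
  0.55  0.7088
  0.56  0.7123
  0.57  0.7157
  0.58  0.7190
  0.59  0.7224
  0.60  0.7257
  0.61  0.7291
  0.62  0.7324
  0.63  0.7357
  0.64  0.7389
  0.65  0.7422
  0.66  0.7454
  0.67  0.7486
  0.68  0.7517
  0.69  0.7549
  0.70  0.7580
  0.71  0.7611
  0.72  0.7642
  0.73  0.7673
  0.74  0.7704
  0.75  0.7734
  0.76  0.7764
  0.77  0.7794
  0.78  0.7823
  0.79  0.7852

σ√T = 0.38·√0.5 = 0.2687
ln(S/K) + (r − q + σ²/2)T = ln(420/500) + (0.059 − 0.05 + 0.38²/2)·0.5 = -0.1744 + 0.0406 = -0.1338
d₁ = -0.1338 / 0.2687 = -0.4978 ≈ -0.50
d₂ = d₁ − σ√T = -0.4978 − 0.2687 = -0.7665 ≈ -0.77
exp(−qT) = exp(−0.05·0.5) = 0.9753;  exp(−rT) = exp(−0.059·0.5) = 0.9709
P = 500·0.9709·N(0.77) − 420·0.9753·N(0.50) = 500·0.9709·0.7794 − 420·0.9753·0.6915 = 378.3597 − 283.2564 = 95.1034

$95.10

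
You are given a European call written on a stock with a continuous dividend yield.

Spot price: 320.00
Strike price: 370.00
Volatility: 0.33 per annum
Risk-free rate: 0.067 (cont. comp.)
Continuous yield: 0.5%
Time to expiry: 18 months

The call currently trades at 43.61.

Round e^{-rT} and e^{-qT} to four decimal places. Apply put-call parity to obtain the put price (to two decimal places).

60.64

exp(−qT) = exp(−0.005·1.5) = 0.9925;  exp(−rT) = exp(−0.067·1.5) = 0.9044
Put-call parity: C − P = S·e^(−qT) − K·e^(−rT) = 320·0.9925 − 370·0.9044 = 317.6000 − 334.6280 = -17.0280
P = C − (C − P) = 43.61 − (-17.0280) = 60.6380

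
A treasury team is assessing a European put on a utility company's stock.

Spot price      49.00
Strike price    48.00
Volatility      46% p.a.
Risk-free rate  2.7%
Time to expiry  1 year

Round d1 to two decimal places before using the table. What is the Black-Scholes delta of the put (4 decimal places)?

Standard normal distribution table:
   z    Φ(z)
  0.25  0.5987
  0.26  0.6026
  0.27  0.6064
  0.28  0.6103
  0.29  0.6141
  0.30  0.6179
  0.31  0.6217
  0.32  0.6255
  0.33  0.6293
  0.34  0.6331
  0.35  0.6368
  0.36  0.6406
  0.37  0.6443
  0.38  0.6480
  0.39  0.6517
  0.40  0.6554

σ√T = 0.46 × 1.0000 = 0.4600
d₁ = [ln(49/48) + (0.027 + 0.46²/2)·1] / 0.4600 = [0.0206 + 0.1328] / 0.4600 = 0.3335 ⇒ 0.33
N(d₁) = N(0.33) = 0.6293
Δ_put = N(d₁) − 1 = 0.6293 − 1 = -0.3707

-0.3707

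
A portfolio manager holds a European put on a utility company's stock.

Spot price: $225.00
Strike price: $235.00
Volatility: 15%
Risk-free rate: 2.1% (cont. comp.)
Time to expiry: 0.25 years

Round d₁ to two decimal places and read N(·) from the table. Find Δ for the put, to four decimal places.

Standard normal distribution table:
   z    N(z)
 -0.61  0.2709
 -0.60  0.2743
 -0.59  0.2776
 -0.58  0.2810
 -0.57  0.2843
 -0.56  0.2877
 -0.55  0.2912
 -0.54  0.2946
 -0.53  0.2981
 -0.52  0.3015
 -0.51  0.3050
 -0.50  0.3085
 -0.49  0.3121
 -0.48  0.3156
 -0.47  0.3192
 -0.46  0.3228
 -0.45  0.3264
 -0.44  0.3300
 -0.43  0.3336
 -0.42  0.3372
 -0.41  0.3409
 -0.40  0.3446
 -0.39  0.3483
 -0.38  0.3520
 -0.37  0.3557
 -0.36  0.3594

-0.6808

σ√T = 0.15·√0.25 = 0.0750
d₁ = [ln(225/235) + (0.021 + 0.15²/2)·0.25] / 0.0750 = [-0.0435 + 0.0081] / 0.0750 = -0.4723 → -0.47
N(d₁) = N(-0.47) = 0.3192
Δ_put = N(d₁) − 1 = 0.3192 − 1 = -0.6808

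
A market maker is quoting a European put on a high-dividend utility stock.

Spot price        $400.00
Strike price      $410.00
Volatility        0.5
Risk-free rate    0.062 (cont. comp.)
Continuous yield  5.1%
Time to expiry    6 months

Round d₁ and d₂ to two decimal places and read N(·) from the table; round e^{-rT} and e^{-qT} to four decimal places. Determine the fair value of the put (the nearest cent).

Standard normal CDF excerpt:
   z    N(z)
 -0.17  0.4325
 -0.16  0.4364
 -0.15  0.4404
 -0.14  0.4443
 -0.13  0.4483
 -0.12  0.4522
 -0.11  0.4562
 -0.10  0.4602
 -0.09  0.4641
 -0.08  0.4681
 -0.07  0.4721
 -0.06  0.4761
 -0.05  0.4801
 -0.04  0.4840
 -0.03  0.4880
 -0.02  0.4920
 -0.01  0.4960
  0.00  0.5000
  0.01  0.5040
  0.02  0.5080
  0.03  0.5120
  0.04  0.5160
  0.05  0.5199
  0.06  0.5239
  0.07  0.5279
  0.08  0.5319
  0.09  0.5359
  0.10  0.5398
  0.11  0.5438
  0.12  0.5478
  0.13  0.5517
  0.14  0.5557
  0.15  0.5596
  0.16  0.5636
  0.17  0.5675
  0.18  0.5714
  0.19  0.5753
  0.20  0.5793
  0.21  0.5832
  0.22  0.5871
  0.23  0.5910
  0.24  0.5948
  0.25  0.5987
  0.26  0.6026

$58.60

T = 0.5;  σ√T = 0.3536
d₁ = [ln(400/410) + (0.062 − 0.051 + 0.5²/2)·0.5] / 0.3536 = [-0.0247 + 0.0680] / 0.3536 = 0.1225 → 0.12
d₂ = d₁ − σ√T = 0.1225 − 0.3536 = -0.2311 → -0.23
e^(−qT) = e^(−0.051·0.5) = 0.9748;  e^(−rT) = e^(−0.062·0.5) = 0.9695
N(−d₂) = N(0.23) = 0.5910;  N(−d₁) = N(-0.12) = 0.4522
P = 410·0.9695·0.5910 − 400·0.9748·0.4522 = 234.9195 − 176.3218 = 58.5977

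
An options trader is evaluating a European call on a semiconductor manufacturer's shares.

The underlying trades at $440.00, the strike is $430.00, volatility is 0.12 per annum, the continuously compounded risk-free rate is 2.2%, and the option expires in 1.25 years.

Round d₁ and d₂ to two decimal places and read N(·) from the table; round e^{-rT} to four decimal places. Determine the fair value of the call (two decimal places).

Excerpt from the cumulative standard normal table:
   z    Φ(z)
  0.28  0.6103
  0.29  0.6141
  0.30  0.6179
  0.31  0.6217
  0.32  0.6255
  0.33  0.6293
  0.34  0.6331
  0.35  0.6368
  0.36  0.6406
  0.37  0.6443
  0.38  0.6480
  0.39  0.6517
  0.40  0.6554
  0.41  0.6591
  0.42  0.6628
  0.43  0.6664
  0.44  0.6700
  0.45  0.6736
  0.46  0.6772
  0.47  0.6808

σ√T = 0.12 × 1.1180 = 0.1342
d₁ = [ln(440/430) + (0.022 + 0.12²/2)·1.25] / 0.1342 = [0.0230 + 0.0365] / 0.1342 = 0.4434 → 0.44
d₂ = d₁ − σ√T = 0.4434 − 0.1342 = 0.3092 → 0.31
exp(−rT) = exp(−0.022·1.25) = 0.9729
N(d₁) = N(0.44) = 0.6700;  N(d₂) = N(0.31) = 0.6217
C = 440·0.6700 − 430·0.9729·0.6217 = 294.8000 − 260.0863 = 34.7137

$34.71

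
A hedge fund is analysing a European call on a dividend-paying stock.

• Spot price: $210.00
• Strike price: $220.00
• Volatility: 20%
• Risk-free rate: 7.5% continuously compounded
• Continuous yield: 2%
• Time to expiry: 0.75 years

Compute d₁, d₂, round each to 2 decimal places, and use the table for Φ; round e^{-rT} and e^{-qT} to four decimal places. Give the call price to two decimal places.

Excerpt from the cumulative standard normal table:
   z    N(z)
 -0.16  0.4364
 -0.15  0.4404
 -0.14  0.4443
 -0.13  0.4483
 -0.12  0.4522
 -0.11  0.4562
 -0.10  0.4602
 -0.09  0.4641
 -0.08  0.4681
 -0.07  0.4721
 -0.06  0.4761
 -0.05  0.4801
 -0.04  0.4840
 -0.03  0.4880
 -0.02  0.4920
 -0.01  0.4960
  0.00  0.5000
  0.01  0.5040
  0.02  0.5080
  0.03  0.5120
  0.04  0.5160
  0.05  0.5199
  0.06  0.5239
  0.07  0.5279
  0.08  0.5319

$14.34

σ√T = 0.2·√0.75 = 0.1732
d₁ = [ln(210/220) + (0.075 − 0.02 + 0.2²/2)·0.75] / 0.1732 = [-0.0465 + 0.0562] / 0.1732 = 0.0562 → 0.06
d₂ = d₁ − σ√T = 0.0562 − 0.1732 = -0.1170 → -0.12
e^(−qT) = e^(−0.02·0.75) = 0.9851;  e^(−rT) = e^(−0.075·0.75) = 0.9453
N(d₁) = N(0.06) = 0.5239;  N(d₂) = N(-0.12) = 0.4522
C = 210·0.9851·0.5239 − 220·0.9453·0.4522 = 108.3797 − 94.0422 = 14.3375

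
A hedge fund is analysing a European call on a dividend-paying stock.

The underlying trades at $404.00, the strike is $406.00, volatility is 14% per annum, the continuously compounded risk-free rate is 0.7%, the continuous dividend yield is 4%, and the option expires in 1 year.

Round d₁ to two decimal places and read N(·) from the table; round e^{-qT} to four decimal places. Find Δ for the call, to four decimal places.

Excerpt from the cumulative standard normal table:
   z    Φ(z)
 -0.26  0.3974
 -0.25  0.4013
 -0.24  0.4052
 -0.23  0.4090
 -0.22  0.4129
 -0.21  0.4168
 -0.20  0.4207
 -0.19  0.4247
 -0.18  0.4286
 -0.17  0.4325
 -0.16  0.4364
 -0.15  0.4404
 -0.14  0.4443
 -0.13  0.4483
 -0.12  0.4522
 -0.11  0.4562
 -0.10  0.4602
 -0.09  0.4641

0.4042

σ√T = 0.14·√1 = 0.1400
ln(S/K) + (r − q + σ²/2)T = ln(404/406) + (0.007 − 0.04 + 0.14²/2)·1 = -0.0049 − 0.0232 = -0.0281
d₁ = -0.0281 / 0.1400 = -0.2010 ⇒ -0.20
N(d₁) = N(-0.20) = 0.4207
Δ_call = exp(−qT)·N(d₁) = 0.9608·0.4207 = 0.4042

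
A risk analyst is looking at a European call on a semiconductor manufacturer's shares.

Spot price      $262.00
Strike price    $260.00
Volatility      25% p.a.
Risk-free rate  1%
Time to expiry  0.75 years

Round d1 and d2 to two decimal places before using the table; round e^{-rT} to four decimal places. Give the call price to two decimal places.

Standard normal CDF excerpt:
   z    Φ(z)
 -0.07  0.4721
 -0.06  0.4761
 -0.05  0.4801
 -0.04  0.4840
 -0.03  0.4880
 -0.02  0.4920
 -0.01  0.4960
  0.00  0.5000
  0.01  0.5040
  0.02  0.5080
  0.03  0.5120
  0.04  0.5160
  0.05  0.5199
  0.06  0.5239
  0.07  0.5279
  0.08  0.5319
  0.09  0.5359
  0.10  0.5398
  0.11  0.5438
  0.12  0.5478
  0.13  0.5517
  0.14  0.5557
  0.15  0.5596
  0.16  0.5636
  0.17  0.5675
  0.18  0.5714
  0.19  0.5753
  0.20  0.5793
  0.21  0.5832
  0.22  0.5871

σ√T = 0.25 × 0.8660 = 0.2165
d₁ = [ln(262/260) + (0.01 + ½·0.25²)·0.75] / (σ√T) = (0.0077 + 0.0309) / 0.2165 = 0.1783 ⇒ 0.18
d₂ = 0.1783 − 0.2165 = -0.0382 ⇒ -0.04
e^(−rT) = e^(−0.01·0.75) = 0.9925
N(d₁) = N(0.18) = 0.5714;  N(d₂) = N(-0.04) = 0.4840
C = 262·0.5714 − 260·0.9925·0.4840 = 149.7068 − 124.8962 = 24.8106

$24.81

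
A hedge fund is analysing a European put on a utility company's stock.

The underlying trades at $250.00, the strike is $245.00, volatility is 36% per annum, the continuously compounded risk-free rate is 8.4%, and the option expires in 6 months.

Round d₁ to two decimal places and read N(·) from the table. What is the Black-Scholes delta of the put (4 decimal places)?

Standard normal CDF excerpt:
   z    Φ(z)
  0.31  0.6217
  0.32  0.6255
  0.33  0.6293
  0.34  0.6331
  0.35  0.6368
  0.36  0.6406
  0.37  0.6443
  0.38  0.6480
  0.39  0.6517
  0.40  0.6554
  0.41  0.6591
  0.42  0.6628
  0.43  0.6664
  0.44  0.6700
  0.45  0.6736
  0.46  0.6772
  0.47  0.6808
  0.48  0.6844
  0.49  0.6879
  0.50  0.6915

-0.3557

σ√T = 0.36 × 0.7071 = 0.2546
d₁ = [ln(250/245) + (0.084 + 0.36²/2)·0.5] / 0.2546 = [0.0202 + 0.0744] / 0.2546 = 0.3716 ⇒ 0.37
N(d₁) = N(0.37) = 0.6443
Δ_put = N(d₁) − 1 = 0.6443 − 1 = -0.3557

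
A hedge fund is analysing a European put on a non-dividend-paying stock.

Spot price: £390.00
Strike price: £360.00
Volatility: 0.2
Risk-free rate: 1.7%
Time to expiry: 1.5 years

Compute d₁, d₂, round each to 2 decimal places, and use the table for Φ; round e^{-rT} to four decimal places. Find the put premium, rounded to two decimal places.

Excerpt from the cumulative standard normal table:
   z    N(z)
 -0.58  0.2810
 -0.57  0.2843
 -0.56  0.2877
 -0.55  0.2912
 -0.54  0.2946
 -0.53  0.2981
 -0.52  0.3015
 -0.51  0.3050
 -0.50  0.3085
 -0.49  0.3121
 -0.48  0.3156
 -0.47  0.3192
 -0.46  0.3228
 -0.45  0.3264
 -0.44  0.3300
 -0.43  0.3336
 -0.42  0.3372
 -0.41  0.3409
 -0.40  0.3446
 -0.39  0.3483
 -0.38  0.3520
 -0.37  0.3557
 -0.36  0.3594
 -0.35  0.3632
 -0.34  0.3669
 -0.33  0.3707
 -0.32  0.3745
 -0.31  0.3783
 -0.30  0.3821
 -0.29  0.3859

σ√T = 0.2·√1.5 = 0.2449
ln(S/K) + (r + σ²/2)T = ln(390/360) + (0.017 + 0.2²/2)·1.5 = 0.0800 + 0.0555 = 0.1355
d₁ = 0.1355 / 0.2449 = 0.5534 ⇒ 0.55
d₂ = d₁ − σ√T = 0.5534 − 0.2449 = 0.3084 ⇒ 0.31
exp(−rT) = exp(−0.017·1.5) = 0.9748
P = 360·0.9748·N(-0.31) − 390·N(-0.55) = 360·0.9748·0.3783 − 390·0.2912 = 132.7561 − 113.5680 = 19.1881

£19.19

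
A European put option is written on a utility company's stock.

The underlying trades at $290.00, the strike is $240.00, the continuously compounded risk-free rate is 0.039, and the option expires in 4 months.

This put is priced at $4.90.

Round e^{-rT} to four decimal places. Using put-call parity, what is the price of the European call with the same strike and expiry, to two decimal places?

e^(−rT) = e^(−0.039·0.3333) = 0.9871
Put-call parity: C − P = S − K·e^(−rT) = 290 − 240·0.9871 = 290 − 236.9040 = 53.0960
C = P + (C − P) = 4.90 + (53.0960) = 57.9960

$58.00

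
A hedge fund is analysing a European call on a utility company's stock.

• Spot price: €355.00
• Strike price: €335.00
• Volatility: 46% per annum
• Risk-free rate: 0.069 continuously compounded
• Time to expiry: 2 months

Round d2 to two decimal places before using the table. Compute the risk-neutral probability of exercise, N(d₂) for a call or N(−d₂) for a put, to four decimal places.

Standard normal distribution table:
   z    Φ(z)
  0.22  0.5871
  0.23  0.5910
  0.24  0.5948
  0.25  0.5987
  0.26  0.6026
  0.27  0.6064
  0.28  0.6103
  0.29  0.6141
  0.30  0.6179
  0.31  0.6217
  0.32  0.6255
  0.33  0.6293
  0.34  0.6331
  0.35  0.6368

T = 0.1667;  σ√T = 0.1878
d₁ = [ln(355/335) + (0.069 + 0.46²/2)·0.1667] / 0.1878 = [0.0580 + 0.0291] / 0.1878 = 0.4639 → 0.46
d₂ = d₁ − σ√T = 0.4639 − 0.1878 = 0.2761 → 0.28
Pr(exercise) under Q = N(d₂) = 0.6103

0.6103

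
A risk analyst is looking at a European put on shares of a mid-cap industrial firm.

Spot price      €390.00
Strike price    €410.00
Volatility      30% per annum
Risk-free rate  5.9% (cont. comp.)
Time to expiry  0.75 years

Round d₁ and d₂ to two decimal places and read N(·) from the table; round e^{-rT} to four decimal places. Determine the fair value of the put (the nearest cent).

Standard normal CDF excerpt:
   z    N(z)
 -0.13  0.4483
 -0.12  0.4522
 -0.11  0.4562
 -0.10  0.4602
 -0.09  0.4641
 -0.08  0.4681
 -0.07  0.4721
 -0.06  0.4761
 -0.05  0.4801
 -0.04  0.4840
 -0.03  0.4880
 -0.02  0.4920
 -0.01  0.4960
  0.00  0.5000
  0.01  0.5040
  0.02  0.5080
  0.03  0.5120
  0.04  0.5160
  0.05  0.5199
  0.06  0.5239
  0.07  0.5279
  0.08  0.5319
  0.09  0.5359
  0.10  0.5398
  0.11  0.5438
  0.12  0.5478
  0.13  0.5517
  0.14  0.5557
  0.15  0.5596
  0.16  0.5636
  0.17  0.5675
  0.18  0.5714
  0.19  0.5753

σ√T = 0.3 × 0.8660 = 0.2598
d₁ = [ln(390/410) + (0.059 + 0.3²/2)·0.75] / 0.2598 = [-0.0500 + 0.0780] / 0.2598 = 0.1077 → 0.11
d₂ = d₁ − σ√T = 0.1077 − 0.2598 = -0.1521 → -0.15
exp(−rT) = exp(−0.059·0.75) = 0.9567
N(−d₂) = N(0.15) = 0.5596;  N(−d₁) = N(-0.11) = 0.4562
P = 410·0.9567·0.5596 − 390·0.4562 = 219.5014 − 177.9180 = 41.5834

€41.58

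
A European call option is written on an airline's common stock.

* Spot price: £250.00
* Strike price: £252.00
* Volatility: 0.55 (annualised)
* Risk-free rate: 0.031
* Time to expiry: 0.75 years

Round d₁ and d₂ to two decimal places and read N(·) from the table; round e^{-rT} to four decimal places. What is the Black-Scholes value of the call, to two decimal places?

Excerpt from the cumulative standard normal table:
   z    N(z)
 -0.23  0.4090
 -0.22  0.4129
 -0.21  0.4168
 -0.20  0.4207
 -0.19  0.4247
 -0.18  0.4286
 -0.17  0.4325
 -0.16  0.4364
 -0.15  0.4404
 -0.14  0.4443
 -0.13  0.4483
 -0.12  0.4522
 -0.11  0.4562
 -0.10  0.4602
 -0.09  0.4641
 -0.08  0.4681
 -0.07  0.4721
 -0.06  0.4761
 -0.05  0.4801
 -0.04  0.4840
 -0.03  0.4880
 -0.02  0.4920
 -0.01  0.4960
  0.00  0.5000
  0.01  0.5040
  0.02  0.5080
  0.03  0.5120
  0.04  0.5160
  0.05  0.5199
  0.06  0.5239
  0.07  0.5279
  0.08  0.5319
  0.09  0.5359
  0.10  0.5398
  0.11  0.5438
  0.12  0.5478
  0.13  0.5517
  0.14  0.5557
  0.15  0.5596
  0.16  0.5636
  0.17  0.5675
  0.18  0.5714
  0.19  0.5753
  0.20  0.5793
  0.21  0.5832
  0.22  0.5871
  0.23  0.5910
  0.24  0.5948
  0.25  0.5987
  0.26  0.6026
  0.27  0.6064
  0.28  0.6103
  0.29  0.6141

£48.98

σ√T = 0.55·√0.75 = 0.4763
d₁ = [ln(250/252) + (0.031 + 0.55²/2)·0.75] / 0.4763 = [-0.0080 + 0.1367] / 0.4763 = 0.2702 → 0.27
d₂ = d₁ − σ√T = 0.2702 − 0.4763 = -0.2061 → -0.21
e^(−rT) = e^(−0.031·0.75) = 0.9770
C = 250·N(0.27) − 252·0.9770·N(-0.21) = 250·0.6064 − 252·0.9770·0.4168 = 151.6000 − 102.6178 = 48.9822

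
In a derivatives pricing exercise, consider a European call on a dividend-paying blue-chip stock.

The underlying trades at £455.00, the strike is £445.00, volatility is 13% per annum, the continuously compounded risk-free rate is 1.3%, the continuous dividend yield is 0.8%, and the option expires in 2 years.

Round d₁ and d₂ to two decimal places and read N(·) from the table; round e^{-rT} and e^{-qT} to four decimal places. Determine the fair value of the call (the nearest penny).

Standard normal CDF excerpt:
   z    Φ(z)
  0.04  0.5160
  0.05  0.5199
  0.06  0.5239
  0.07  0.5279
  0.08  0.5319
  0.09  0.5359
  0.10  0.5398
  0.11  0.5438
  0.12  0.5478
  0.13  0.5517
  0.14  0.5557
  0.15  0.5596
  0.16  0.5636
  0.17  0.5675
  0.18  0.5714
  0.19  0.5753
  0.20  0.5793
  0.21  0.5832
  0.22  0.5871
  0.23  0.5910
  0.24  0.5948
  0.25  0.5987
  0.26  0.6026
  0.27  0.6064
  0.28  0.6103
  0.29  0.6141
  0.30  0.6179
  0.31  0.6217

σ√T = 0.13·√2 = 0.1838
d₁ = [ln(455/445) + (0.013 − 0.008 + 0.13²/2)·2] / 0.1838 = [0.0222 + 0.0269] / 0.1838 = 0.2672 ≈ 0.27
d₂ = d₁ − σ√T = 0.2672 − 0.1838 = 0.0833 ≈ 0.08
exp(−qT) = exp(−0.008·2) = 0.9841;  exp(−rT) = exp(−0.013·2) = 0.9743
N(d₁) = N(0.27) = 0.6064;  N(d₂) = N(0.08) = 0.5319
C = 455·0.9841·0.6064 − 445·0.9743·0.5319 = 271.5250 − 230.6124 = 40.9126

£40.91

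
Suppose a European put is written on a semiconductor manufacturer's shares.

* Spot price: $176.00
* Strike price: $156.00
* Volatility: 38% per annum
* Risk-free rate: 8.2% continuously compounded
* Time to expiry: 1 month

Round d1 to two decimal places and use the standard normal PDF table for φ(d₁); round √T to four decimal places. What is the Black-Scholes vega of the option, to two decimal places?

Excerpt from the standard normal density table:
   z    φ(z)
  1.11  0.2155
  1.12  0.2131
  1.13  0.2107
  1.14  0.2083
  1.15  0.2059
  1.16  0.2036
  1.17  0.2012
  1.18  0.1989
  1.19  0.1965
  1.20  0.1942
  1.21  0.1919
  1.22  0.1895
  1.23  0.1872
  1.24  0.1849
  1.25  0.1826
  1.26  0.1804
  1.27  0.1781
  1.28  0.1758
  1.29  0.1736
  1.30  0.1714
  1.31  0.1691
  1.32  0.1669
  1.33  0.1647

T = 0.08333;  σ√T = 0.1097
d₁ = [ln(176/156) + (0.082 + 0.38²/2)·0.08333] / 0.1097 = [0.1206 + 0.0129] / 0.1097 = 1.2168 ≈ 1.22
√T = √0.08333 = 0.2887
φ(d₁) = φ(1.22) = 0.1895
vega = S·φ(d₁)·√T = 176·0.1895·0.2887 = 9.6287
(Call and put vega coincide under Black-Scholes.)

9.63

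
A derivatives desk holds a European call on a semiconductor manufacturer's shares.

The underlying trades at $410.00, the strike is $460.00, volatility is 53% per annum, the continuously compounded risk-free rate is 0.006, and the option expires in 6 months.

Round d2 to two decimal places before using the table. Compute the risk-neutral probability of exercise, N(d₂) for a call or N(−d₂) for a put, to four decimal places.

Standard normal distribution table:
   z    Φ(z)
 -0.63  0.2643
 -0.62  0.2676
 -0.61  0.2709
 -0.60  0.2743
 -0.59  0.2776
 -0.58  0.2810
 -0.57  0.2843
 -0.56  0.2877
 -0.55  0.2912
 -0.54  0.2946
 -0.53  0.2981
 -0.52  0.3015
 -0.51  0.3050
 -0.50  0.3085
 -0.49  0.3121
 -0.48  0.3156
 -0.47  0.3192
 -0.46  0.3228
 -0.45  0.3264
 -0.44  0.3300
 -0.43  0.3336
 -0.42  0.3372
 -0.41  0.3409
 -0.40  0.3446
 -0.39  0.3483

0.3121

σ√T = 0.53 × 0.7071 = 0.3748
d₁ = [ln(410/460) + (0.006 + 0.53²/2)·0.5] / 0.3748 = [-0.1151 + 0.0732] / 0.3748 = -0.1117 ⇒ -0.11
d₂ = d₁ − σ√T = -0.1117 − 0.3748 = -0.4864 ⇒ -0.49
Risk-neutral Pr[S_T > K] = N(d₂) = N(-0.49) = 0.3121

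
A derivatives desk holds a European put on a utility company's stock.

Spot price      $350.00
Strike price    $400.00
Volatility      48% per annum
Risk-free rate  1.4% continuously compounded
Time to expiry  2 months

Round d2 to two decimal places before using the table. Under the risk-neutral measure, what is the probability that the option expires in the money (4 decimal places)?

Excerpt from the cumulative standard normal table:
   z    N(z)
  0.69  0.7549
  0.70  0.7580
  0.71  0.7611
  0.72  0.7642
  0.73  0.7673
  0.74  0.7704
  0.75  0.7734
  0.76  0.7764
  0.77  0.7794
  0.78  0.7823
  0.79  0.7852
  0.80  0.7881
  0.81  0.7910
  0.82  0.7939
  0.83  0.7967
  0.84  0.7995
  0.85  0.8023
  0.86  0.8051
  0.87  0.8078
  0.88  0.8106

σ√T = 0.48 × 0.4082 = 0.1960
d₁ = [ln(350/400) + (0.014 + ½·0.48²)·0.1667] / (σ√T) = (-0.1335 + 0.0215) / 0.1960 = -0.5715 ⇒ -0.57
d₂ = -0.5715 − 0.1960 = -0.7675 ⇒ -0.77
Pr(exercise) under Q = N(−d₂) = N(0.77) = 0.7794

0.7794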